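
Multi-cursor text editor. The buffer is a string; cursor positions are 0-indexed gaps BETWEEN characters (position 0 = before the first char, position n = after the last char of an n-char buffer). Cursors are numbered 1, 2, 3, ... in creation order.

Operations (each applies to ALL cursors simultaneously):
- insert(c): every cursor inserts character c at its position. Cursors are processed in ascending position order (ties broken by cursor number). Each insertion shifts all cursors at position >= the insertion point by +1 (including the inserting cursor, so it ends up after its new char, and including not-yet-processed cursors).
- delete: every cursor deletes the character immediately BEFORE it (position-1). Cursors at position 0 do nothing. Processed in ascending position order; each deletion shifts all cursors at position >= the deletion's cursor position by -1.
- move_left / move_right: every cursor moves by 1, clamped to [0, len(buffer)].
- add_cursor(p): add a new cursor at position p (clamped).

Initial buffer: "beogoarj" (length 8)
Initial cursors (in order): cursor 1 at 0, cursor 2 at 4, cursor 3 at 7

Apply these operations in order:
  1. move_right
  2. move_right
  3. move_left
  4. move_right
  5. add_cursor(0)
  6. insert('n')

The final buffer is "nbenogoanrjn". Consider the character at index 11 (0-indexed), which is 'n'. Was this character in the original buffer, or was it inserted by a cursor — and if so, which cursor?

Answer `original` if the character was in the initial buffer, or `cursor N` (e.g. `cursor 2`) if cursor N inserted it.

Answer: cursor 3

Derivation:
After op 1 (move_right): buffer="beogoarj" (len 8), cursors c1@1 c2@5 c3@8, authorship ........
After op 2 (move_right): buffer="beogoarj" (len 8), cursors c1@2 c2@6 c3@8, authorship ........
After op 3 (move_left): buffer="beogoarj" (len 8), cursors c1@1 c2@5 c3@7, authorship ........
After op 4 (move_right): buffer="beogoarj" (len 8), cursors c1@2 c2@6 c3@8, authorship ........
After op 5 (add_cursor(0)): buffer="beogoarj" (len 8), cursors c4@0 c1@2 c2@6 c3@8, authorship ........
After op 6 (insert('n')): buffer="nbenogoanrjn" (len 12), cursors c4@1 c1@4 c2@9 c3@12, authorship 4..1....2..3
Authorship (.=original, N=cursor N): 4 . . 1 . . . . 2 . . 3
Index 11: author = 3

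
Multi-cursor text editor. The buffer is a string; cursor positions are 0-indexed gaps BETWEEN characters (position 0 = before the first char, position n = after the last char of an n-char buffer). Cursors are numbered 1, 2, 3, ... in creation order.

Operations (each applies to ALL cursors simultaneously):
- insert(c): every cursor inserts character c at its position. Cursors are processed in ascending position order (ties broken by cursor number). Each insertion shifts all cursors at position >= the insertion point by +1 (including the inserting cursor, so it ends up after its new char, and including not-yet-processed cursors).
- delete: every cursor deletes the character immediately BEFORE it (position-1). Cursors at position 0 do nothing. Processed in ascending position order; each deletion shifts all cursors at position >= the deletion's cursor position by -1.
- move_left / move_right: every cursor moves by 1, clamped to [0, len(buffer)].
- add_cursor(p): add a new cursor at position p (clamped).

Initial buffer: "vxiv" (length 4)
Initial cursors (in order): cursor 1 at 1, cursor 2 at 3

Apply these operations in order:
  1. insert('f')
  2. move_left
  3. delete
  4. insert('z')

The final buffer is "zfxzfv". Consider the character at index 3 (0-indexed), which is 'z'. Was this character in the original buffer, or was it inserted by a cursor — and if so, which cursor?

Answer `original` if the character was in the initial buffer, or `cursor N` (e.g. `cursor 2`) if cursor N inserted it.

Answer: cursor 2

Derivation:
After op 1 (insert('f')): buffer="vfxifv" (len 6), cursors c1@2 c2@5, authorship .1..2.
After op 2 (move_left): buffer="vfxifv" (len 6), cursors c1@1 c2@4, authorship .1..2.
After op 3 (delete): buffer="fxfv" (len 4), cursors c1@0 c2@2, authorship 1.2.
After op 4 (insert('z')): buffer="zfxzfv" (len 6), cursors c1@1 c2@4, authorship 11.22.
Authorship (.=original, N=cursor N): 1 1 . 2 2 .
Index 3: author = 2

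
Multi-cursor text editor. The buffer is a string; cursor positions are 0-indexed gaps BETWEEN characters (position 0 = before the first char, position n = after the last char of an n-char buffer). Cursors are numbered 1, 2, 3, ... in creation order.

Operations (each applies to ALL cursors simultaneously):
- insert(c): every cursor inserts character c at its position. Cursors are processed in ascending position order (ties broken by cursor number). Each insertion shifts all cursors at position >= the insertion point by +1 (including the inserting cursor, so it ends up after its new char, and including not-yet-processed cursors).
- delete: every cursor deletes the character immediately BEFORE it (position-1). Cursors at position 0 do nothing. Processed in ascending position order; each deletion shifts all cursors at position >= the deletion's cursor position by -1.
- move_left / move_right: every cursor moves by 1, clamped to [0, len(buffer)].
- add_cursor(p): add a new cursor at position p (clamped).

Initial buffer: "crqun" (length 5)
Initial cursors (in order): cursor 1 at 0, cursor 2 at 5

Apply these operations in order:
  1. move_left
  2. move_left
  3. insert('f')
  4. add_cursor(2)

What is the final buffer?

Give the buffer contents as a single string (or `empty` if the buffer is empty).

Answer: fcrqfun

Derivation:
After op 1 (move_left): buffer="crqun" (len 5), cursors c1@0 c2@4, authorship .....
After op 2 (move_left): buffer="crqun" (len 5), cursors c1@0 c2@3, authorship .....
After op 3 (insert('f')): buffer="fcrqfun" (len 7), cursors c1@1 c2@5, authorship 1...2..
After op 4 (add_cursor(2)): buffer="fcrqfun" (len 7), cursors c1@1 c3@2 c2@5, authorship 1...2..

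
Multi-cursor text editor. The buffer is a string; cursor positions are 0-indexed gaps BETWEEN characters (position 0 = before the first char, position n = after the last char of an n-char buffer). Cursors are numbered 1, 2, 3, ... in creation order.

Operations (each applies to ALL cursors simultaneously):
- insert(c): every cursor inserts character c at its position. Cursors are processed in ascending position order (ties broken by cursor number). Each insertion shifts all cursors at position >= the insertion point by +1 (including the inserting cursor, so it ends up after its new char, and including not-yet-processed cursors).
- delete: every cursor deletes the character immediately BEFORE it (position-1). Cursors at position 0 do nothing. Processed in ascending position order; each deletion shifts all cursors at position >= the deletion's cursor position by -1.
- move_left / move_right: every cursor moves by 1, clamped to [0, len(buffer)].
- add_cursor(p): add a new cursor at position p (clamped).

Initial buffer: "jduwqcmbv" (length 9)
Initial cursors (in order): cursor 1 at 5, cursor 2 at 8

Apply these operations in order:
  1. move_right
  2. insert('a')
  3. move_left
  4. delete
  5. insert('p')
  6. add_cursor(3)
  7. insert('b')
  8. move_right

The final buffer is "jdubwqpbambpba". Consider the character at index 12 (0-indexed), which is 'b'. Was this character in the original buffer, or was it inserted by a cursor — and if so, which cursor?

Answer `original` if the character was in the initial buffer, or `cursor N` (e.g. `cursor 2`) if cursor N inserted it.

Answer: cursor 2

Derivation:
After op 1 (move_right): buffer="jduwqcmbv" (len 9), cursors c1@6 c2@9, authorship .........
After op 2 (insert('a')): buffer="jduwqcambva" (len 11), cursors c1@7 c2@11, authorship ......1...2
After op 3 (move_left): buffer="jduwqcambva" (len 11), cursors c1@6 c2@10, authorship ......1...2
After op 4 (delete): buffer="jduwqamba" (len 9), cursors c1@5 c2@8, authorship .....1..2
After op 5 (insert('p')): buffer="jduwqpambpa" (len 11), cursors c1@6 c2@10, authorship .....11..22
After op 6 (add_cursor(3)): buffer="jduwqpambpa" (len 11), cursors c3@3 c1@6 c2@10, authorship .....11..22
After op 7 (insert('b')): buffer="jdubwqpbambpba" (len 14), cursors c3@4 c1@8 c2@13, authorship ...3..111..222
After op 8 (move_right): buffer="jdubwqpbambpba" (len 14), cursors c3@5 c1@9 c2@14, authorship ...3..111..222
Authorship (.=original, N=cursor N): . . . 3 . . 1 1 1 . . 2 2 2
Index 12: author = 2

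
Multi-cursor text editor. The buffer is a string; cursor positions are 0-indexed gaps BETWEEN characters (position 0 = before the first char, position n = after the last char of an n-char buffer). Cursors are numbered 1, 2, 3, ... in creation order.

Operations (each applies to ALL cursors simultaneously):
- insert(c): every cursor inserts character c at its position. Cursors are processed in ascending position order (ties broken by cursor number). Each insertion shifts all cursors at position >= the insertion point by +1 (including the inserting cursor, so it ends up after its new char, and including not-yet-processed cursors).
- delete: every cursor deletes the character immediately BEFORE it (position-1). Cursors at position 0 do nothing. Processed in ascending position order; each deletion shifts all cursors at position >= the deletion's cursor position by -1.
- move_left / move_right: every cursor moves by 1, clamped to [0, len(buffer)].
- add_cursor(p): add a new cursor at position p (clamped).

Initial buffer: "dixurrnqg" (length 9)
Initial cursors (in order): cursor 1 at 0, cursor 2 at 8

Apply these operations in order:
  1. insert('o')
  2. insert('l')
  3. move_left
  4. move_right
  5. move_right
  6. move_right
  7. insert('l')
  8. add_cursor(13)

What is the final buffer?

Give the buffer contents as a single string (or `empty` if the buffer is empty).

After op 1 (insert('o')): buffer="odixurrnqog" (len 11), cursors c1@1 c2@10, authorship 1........2.
After op 2 (insert('l')): buffer="oldixurrnqolg" (len 13), cursors c1@2 c2@12, authorship 11........22.
After op 3 (move_left): buffer="oldixurrnqolg" (len 13), cursors c1@1 c2@11, authorship 11........22.
After op 4 (move_right): buffer="oldixurrnqolg" (len 13), cursors c1@2 c2@12, authorship 11........22.
After op 5 (move_right): buffer="oldixurrnqolg" (len 13), cursors c1@3 c2@13, authorship 11........22.
After op 6 (move_right): buffer="oldixurrnqolg" (len 13), cursors c1@4 c2@13, authorship 11........22.
After op 7 (insert('l')): buffer="oldilxurrnqolgl" (len 15), cursors c1@5 c2@15, authorship 11..1......22.2
After op 8 (add_cursor(13)): buffer="oldilxurrnqolgl" (len 15), cursors c1@5 c3@13 c2@15, authorship 11..1......22.2

Answer: oldilxurrnqolgl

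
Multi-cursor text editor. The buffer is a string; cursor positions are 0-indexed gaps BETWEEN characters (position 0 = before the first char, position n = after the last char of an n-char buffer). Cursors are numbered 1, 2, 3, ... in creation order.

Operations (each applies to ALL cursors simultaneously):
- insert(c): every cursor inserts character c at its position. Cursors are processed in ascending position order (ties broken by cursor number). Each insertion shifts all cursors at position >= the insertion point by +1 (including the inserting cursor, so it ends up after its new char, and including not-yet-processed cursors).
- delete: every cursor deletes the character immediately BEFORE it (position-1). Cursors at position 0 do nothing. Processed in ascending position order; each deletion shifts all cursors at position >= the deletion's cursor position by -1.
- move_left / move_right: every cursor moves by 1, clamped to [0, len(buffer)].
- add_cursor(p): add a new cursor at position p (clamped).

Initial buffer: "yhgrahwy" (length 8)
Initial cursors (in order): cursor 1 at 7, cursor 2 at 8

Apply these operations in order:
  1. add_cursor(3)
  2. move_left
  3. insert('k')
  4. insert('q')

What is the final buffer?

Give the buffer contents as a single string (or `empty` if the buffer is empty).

Answer: yhkqgrahkqwkqy

Derivation:
After op 1 (add_cursor(3)): buffer="yhgrahwy" (len 8), cursors c3@3 c1@7 c2@8, authorship ........
After op 2 (move_left): buffer="yhgrahwy" (len 8), cursors c3@2 c1@6 c2@7, authorship ........
After op 3 (insert('k')): buffer="yhkgrahkwky" (len 11), cursors c3@3 c1@8 c2@10, authorship ..3....1.2.
After op 4 (insert('q')): buffer="yhkqgrahkqwkqy" (len 14), cursors c3@4 c1@10 c2@13, authorship ..33....11.22.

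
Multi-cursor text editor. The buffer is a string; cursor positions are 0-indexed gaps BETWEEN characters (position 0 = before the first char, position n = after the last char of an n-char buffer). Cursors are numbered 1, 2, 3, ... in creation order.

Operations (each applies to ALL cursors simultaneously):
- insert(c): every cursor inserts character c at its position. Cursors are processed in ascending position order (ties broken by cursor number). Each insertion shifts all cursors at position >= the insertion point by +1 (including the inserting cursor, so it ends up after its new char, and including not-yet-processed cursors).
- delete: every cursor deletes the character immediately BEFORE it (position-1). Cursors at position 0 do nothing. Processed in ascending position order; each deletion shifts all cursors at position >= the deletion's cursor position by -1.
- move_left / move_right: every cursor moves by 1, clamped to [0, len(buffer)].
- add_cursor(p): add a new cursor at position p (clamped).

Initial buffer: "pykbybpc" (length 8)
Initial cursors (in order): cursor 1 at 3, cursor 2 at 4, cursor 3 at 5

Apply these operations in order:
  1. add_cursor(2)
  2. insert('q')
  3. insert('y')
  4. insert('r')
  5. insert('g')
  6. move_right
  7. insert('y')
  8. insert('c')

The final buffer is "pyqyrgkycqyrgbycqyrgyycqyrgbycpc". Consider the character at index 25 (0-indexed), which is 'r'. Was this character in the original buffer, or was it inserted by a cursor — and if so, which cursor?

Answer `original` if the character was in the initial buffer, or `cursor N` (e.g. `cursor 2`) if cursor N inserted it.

Answer: cursor 3

Derivation:
After op 1 (add_cursor(2)): buffer="pykbybpc" (len 8), cursors c4@2 c1@3 c2@4 c3@5, authorship ........
After op 2 (insert('q')): buffer="pyqkqbqyqbpc" (len 12), cursors c4@3 c1@5 c2@7 c3@9, authorship ..4.1.2.3...
After op 3 (insert('y')): buffer="pyqykqybqyyqybpc" (len 16), cursors c4@4 c1@7 c2@10 c3@13, authorship ..44.11.22.33...
After op 4 (insert('r')): buffer="pyqyrkqyrbqyryqyrbpc" (len 20), cursors c4@5 c1@9 c2@13 c3@17, authorship ..444.111.222.333...
After op 5 (insert('g')): buffer="pyqyrgkqyrgbqyrgyqyrgbpc" (len 24), cursors c4@6 c1@11 c2@16 c3@21, authorship ..4444.1111.2222.3333...
After op 6 (move_right): buffer="pyqyrgkqyrgbqyrgyqyrgbpc" (len 24), cursors c4@7 c1@12 c2@17 c3@22, authorship ..4444.1111.2222.3333...
After op 7 (insert('y')): buffer="pyqyrgkyqyrgbyqyrgyyqyrgbypc" (len 28), cursors c4@8 c1@14 c2@20 c3@26, authorship ..4444.41111.12222.23333.3..
After op 8 (insert('c')): buffer="pyqyrgkycqyrgbycqyrgyycqyrgbycpc" (len 32), cursors c4@9 c1@16 c2@23 c3@30, authorship ..4444.441111.112222.223333.33..
Authorship (.=original, N=cursor N): . . 4 4 4 4 . 4 4 1 1 1 1 . 1 1 2 2 2 2 . 2 2 3 3 3 3 . 3 3 . .
Index 25: author = 3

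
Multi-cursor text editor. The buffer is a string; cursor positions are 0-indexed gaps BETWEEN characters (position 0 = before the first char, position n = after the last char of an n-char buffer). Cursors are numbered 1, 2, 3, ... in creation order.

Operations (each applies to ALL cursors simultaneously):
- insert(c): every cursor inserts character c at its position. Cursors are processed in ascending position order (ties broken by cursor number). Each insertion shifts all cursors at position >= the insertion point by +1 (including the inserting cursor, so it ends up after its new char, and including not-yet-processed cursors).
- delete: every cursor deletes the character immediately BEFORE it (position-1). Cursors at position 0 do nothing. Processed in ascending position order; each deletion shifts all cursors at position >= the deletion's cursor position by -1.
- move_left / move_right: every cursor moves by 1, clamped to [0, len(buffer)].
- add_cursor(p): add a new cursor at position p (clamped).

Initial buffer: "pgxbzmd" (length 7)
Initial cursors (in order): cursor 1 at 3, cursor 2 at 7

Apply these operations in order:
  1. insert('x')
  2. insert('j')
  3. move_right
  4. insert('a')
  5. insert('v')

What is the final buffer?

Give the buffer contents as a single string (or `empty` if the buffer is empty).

After op 1 (insert('x')): buffer="pgxxbzmdx" (len 9), cursors c1@4 c2@9, authorship ...1....2
After op 2 (insert('j')): buffer="pgxxjbzmdxj" (len 11), cursors c1@5 c2@11, authorship ...11....22
After op 3 (move_right): buffer="pgxxjbzmdxj" (len 11), cursors c1@6 c2@11, authorship ...11....22
After op 4 (insert('a')): buffer="pgxxjbazmdxja" (len 13), cursors c1@7 c2@13, authorship ...11.1...222
After op 5 (insert('v')): buffer="pgxxjbavzmdxjav" (len 15), cursors c1@8 c2@15, authorship ...11.11...2222

Answer: pgxxjbavzmdxjav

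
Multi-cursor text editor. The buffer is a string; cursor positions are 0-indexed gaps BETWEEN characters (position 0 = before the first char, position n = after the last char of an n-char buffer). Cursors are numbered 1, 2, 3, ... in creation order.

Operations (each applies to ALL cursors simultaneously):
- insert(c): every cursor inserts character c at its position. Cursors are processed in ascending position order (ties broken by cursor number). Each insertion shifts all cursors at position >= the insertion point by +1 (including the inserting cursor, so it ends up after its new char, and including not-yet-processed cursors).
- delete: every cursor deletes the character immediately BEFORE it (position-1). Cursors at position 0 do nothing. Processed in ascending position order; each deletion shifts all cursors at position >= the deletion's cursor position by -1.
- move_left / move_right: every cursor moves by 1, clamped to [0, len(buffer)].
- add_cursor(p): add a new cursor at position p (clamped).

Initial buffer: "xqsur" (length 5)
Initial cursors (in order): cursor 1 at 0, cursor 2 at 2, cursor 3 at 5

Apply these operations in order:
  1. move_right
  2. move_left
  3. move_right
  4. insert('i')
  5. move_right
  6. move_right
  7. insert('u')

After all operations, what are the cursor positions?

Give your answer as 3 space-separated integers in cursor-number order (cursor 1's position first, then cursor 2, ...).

Answer: 5 9 11

Derivation:
After op 1 (move_right): buffer="xqsur" (len 5), cursors c1@1 c2@3 c3@5, authorship .....
After op 2 (move_left): buffer="xqsur" (len 5), cursors c1@0 c2@2 c3@4, authorship .....
After op 3 (move_right): buffer="xqsur" (len 5), cursors c1@1 c2@3 c3@5, authorship .....
After op 4 (insert('i')): buffer="xiqsiuri" (len 8), cursors c1@2 c2@5 c3@8, authorship .1..2..3
After op 5 (move_right): buffer="xiqsiuri" (len 8), cursors c1@3 c2@6 c3@8, authorship .1..2..3
After op 6 (move_right): buffer="xiqsiuri" (len 8), cursors c1@4 c2@7 c3@8, authorship .1..2..3
After op 7 (insert('u')): buffer="xiqsuiuruiu" (len 11), cursors c1@5 c2@9 c3@11, authorship .1..12..233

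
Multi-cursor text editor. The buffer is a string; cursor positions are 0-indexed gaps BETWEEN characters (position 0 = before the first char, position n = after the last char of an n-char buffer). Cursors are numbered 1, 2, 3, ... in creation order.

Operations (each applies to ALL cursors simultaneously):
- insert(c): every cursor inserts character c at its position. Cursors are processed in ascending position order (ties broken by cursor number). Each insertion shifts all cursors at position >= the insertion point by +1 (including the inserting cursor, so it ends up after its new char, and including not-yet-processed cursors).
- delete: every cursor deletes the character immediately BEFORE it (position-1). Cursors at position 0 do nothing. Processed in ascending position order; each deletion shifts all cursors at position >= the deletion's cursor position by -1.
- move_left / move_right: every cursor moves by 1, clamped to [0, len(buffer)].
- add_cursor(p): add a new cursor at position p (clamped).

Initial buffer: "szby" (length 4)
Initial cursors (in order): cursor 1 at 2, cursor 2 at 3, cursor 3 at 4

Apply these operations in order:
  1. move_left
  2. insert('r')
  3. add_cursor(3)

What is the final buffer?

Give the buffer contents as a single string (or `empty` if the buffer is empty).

After op 1 (move_left): buffer="szby" (len 4), cursors c1@1 c2@2 c3@3, authorship ....
After op 2 (insert('r')): buffer="srzrbry" (len 7), cursors c1@2 c2@4 c3@6, authorship .1.2.3.
After op 3 (add_cursor(3)): buffer="srzrbry" (len 7), cursors c1@2 c4@3 c2@4 c3@6, authorship .1.2.3.

Answer: srzrbry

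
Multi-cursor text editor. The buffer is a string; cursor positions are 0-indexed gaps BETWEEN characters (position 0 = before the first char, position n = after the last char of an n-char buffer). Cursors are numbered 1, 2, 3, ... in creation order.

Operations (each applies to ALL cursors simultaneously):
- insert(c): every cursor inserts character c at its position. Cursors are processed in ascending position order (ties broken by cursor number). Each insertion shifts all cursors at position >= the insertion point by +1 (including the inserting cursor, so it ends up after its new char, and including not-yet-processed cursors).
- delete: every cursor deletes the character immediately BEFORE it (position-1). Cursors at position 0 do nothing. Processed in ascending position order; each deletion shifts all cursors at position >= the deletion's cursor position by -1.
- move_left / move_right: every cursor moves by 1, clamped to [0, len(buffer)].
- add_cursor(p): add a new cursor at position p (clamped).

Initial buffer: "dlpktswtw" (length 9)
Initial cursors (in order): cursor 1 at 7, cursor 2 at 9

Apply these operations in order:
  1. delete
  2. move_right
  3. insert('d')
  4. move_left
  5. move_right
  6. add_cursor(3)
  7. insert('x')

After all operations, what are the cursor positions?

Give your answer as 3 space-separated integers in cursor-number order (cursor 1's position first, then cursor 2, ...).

After op 1 (delete): buffer="dlpktst" (len 7), cursors c1@6 c2@7, authorship .......
After op 2 (move_right): buffer="dlpktst" (len 7), cursors c1@7 c2@7, authorship .......
After op 3 (insert('d')): buffer="dlpktstdd" (len 9), cursors c1@9 c2@9, authorship .......12
After op 4 (move_left): buffer="dlpktstdd" (len 9), cursors c1@8 c2@8, authorship .......12
After op 5 (move_right): buffer="dlpktstdd" (len 9), cursors c1@9 c2@9, authorship .......12
After op 6 (add_cursor(3)): buffer="dlpktstdd" (len 9), cursors c3@3 c1@9 c2@9, authorship .......12
After op 7 (insert('x')): buffer="dlpxktstddxx" (len 12), cursors c3@4 c1@12 c2@12, authorship ...3....1212

Answer: 12 12 4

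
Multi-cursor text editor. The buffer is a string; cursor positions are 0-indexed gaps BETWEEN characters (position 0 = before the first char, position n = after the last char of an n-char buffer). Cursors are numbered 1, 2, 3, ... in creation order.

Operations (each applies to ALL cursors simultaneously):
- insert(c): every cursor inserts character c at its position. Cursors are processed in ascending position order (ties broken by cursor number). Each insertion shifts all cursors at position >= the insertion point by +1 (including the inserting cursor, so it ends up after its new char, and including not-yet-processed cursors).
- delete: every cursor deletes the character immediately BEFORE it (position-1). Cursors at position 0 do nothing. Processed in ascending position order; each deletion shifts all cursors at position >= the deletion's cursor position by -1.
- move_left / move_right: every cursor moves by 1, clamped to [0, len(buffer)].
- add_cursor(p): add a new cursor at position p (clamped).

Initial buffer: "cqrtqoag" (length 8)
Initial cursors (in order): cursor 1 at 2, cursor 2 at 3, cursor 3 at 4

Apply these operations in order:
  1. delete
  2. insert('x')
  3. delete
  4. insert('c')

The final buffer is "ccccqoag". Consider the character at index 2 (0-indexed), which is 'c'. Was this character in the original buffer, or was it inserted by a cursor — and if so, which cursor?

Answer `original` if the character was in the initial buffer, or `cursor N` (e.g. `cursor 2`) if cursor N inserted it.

Answer: cursor 2

Derivation:
After op 1 (delete): buffer="cqoag" (len 5), cursors c1@1 c2@1 c3@1, authorship .....
After op 2 (insert('x')): buffer="cxxxqoag" (len 8), cursors c1@4 c2@4 c3@4, authorship .123....
After op 3 (delete): buffer="cqoag" (len 5), cursors c1@1 c2@1 c3@1, authorship .....
After op 4 (insert('c')): buffer="ccccqoag" (len 8), cursors c1@4 c2@4 c3@4, authorship .123....
Authorship (.=original, N=cursor N): . 1 2 3 . . . .
Index 2: author = 2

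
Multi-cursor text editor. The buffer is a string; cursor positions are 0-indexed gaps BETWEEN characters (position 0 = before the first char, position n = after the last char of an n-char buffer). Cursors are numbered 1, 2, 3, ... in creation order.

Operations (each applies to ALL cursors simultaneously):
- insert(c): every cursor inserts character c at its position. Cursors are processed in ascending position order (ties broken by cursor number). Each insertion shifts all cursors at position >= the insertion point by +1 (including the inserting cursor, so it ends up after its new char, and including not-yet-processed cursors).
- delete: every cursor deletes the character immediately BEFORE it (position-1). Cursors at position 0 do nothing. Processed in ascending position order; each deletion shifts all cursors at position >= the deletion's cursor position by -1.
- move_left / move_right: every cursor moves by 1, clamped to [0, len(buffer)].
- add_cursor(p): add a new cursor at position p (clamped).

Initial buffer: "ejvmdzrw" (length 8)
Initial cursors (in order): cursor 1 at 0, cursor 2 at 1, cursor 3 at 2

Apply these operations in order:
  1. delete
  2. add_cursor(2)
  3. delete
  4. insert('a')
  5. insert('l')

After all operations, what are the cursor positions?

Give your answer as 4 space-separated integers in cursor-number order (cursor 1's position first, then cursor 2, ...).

After op 1 (delete): buffer="vmdzrw" (len 6), cursors c1@0 c2@0 c3@0, authorship ......
After op 2 (add_cursor(2)): buffer="vmdzrw" (len 6), cursors c1@0 c2@0 c3@0 c4@2, authorship ......
After op 3 (delete): buffer="vdzrw" (len 5), cursors c1@0 c2@0 c3@0 c4@1, authorship .....
After op 4 (insert('a')): buffer="aaavadzrw" (len 9), cursors c1@3 c2@3 c3@3 c4@5, authorship 123.4....
After op 5 (insert('l')): buffer="aaalllvaldzrw" (len 13), cursors c1@6 c2@6 c3@6 c4@9, authorship 123123.44....

Answer: 6 6 6 9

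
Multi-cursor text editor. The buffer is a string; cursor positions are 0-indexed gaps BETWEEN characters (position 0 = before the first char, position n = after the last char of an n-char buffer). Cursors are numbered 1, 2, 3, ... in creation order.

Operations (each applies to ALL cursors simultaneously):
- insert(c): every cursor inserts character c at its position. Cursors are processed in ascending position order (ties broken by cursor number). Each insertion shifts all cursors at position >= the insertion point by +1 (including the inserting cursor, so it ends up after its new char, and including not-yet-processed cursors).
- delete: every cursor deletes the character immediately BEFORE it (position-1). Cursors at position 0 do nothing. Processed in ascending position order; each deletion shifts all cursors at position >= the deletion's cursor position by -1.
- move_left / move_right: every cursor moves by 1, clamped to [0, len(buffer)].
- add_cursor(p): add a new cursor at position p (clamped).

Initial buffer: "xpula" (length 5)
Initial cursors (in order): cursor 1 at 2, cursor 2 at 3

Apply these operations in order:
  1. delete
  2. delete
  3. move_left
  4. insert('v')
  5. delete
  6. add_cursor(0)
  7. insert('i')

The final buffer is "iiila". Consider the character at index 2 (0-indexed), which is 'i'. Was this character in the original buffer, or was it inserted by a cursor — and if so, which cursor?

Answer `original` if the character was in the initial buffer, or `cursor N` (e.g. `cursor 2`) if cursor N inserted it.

Answer: cursor 3

Derivation:
After op 1 (delete): buffer="xla" (len 3), cursors c1@1 c2@1, authorship ...
After op 2 (delete): buffer="la" (len 2), cursors c1@0 c2@0, authorship ..
After op 3 (move_left): buffer="la" (len 2), cursors c1@0 c2@0, authorship ..
After op 4 (insert('v')): buffer="vvla" (len 4), cursors c1@2 c2@2, authorship 12..
After op 5 (delete): buffer="la" (len 2), cursors c1@0 c2@0, authorship ..
After op 6 (add_cursor(0)): buffer="la" (len 2), cursors c1@0 c2@0 c3@0, authorship ..
After op 7 (insert('i')): buffer="iiila" (len 5), cursors c1@3 c2@3 c3@3, authorship 123..
Authorship (.=original, N=cursor N): 1 2 3 . .
Index 2: author = 3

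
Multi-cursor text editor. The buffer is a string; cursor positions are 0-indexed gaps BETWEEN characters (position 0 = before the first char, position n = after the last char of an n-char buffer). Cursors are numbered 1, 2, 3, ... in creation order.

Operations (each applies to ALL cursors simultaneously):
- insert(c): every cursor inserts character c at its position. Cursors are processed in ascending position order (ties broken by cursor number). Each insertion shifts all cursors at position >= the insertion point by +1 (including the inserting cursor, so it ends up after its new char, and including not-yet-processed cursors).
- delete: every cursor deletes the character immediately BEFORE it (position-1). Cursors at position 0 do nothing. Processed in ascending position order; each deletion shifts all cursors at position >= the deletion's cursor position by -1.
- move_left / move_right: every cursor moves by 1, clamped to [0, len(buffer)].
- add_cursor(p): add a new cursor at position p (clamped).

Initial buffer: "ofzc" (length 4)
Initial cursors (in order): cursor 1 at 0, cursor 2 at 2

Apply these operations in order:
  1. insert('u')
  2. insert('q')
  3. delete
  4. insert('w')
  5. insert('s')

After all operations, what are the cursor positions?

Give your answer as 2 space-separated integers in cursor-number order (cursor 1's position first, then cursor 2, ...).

Answer: 3 8

Derivation:
After op 1 (insert('u')): buffer="uofuzc" (len 6), cursors c1@1 c2@4, authorship 1..2..
After op 2 (insert('q')): buffer="uqofuqzc" (len 8), cursors c1@2 c2@6, authorship 11..22..
After op 3 (delete): buffer="uofuzc" (len 6), cursors c1@1 c2@4, authorship 1..2..
After op 4 (insert('w')): buffer="uwofuwzc" (len 8), cursors c1@2 c2@6, authorship 11..22..
After op 5 (insert('s')): buffer="uwsofuwszc" (len 10), cursors c1@3 c2@8, authorship 111..222..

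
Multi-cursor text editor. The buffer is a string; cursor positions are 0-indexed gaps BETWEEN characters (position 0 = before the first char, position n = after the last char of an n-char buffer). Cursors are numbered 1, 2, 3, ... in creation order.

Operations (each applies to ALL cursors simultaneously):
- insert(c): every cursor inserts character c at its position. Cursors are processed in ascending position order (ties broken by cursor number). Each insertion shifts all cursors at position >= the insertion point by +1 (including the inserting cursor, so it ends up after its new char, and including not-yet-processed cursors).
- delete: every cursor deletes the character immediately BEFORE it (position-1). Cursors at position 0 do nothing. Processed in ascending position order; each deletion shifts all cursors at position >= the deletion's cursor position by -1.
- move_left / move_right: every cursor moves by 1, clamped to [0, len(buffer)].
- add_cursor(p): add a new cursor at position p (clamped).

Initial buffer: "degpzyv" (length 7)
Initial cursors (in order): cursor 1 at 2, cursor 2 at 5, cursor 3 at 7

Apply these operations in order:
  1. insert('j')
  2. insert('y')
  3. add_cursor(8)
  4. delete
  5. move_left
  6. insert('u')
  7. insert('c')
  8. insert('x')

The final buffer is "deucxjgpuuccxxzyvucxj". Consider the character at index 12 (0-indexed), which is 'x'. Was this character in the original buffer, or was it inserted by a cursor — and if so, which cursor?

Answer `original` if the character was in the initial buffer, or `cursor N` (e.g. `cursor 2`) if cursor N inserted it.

After op 1 (insert('j')): buffer="dejgpzjyvj" (len 10), cursors c1@3 c2@7 c3@10, authorship ..1...2..3
After op 2 (insert('y')): buffer="dejygpzjyyvjy" (len 13), cursors c1@4 c2@9 c3@13, authorship ..11...22..33
After op 3 (add_cursor(8)): buffer="dejygpzjyyvjy" (len 13), cursors c1@4 c4@8 c2@9 c3@13, authorship ..11...22..33
After op 4 (delete): buffer="dejgpzyvj" (len 9), cursors c1@3 c2@6 c4@6 c3@9, authorship ..1.....3
After op 5 (move_left): buffer="dejgpzyvj" (len 9), cursors c1@2 c2@5 c4@5 c3@8, authorship ..1.....3
After op 6 (insert('u')): buffer="deujgpuuzyvuj" (len 13), cursors c1@3 c2@8 c4@8 c3@12, authorship ..11..24...33
After op 7 (insert('c')): buffer="deucjgpuucczyvucj" (len 17), cursors c1@4 c2@11 c4@11 c3@16, authorship ..111..2424...333
After op 8 (insert('x')): buffer="deucxjgpuuccxxzyvucxj" (len 21), cursors c1@5 c2@14 c4@14 c3@20, authorship ..1111..242424...3333
Authorship (.=original, N=cursor N): . . 1 1 1 1 . . 2 4 2 4 2 4 . . . 3 3 3 3
Index 12: author = 2

Answer: cursor 2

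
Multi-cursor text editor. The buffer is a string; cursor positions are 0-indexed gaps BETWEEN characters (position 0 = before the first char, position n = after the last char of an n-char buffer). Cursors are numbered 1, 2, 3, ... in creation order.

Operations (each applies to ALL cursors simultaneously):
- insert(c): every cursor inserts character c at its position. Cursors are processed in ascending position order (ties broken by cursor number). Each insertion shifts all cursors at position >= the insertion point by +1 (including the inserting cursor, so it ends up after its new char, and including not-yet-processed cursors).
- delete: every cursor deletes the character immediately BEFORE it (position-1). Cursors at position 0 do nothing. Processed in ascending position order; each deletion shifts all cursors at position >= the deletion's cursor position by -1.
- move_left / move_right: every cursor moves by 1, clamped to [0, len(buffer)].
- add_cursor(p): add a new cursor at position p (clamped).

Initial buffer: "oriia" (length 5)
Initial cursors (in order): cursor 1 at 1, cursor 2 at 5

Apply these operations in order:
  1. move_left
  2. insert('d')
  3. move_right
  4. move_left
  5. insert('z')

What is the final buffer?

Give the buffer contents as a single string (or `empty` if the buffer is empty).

After op 1 (move_left): buffer="oriia" (len 5), cursors c1@0 c2@4, authorship .....
After op 2 (insert('d')): buffer="doriida" (len 7), cursors c1@1 c2@6, authorship 1....2.
After op 3 (move_right): buffer="doriida" (len 7), cursors c1@2 c2@7, authorship 1....2.
After op 4 (move_left): buffer="doriida" (len 7), cursors c1@1 c2@6, authorship 1....2.
After op 5 (insert('z')): buffer="dzoriidza" (len 9), cursors c1@2 c2@8, authorship 11....22.

Answer: dzoriidza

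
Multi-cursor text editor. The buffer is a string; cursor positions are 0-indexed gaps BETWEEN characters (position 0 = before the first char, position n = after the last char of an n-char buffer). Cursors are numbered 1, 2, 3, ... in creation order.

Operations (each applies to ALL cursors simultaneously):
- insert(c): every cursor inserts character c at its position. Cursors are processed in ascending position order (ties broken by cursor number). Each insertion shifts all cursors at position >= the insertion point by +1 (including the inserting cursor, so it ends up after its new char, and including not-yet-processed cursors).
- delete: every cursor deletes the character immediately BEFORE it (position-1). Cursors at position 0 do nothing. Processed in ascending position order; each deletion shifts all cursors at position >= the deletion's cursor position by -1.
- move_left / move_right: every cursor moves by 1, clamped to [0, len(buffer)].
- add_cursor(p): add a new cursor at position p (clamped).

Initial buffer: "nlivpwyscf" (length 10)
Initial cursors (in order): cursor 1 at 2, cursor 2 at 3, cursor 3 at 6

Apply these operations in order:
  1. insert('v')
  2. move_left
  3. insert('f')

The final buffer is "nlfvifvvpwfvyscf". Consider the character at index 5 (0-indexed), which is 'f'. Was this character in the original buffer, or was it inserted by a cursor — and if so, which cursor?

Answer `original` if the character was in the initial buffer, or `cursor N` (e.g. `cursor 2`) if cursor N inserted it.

After op 1 (insert('v')): buffer="nlvivvpwvyscf" (len 13), cursors c1@3 c2@5 c3@9, authorship ..1.2...3....
After op 2 (move_left): buffer="nlvivvpwvyscf" (len 13), cursors c1@2 c2@4 c3@8, authorship ..1.2...3....
After op 3 (insert('f')): buffer="nlfvifvvpwfvyscf" (len 16), cursors c1@3 c2@6 c3@11, authorship ..11.22...33....
Authorship (.=original, N=cursor N): . . 1 1 . 2 2 . . . 3 3 . . . .
Index 5: author = 2

Answer: cursor 2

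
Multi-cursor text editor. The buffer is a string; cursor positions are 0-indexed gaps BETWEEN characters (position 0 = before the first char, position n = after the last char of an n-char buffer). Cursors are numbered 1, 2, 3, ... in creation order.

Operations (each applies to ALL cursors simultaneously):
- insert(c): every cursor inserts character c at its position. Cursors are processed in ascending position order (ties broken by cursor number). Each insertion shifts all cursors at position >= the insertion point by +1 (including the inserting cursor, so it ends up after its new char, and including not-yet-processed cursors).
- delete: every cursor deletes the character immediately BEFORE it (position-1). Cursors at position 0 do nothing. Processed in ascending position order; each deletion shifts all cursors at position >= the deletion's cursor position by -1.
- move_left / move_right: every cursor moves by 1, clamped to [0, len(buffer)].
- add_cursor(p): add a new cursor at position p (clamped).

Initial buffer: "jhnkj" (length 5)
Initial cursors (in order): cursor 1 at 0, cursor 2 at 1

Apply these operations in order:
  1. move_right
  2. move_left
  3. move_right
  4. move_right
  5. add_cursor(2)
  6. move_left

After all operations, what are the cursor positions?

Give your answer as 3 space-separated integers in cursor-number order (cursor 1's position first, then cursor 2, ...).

Answer: 1 2 1

Derivation:
After op 1 (move_right): buffer="jhnkj" (len 5), cursors c1@1 c2@2, authorship .....
After op 2 (move_left): buffer="jhnkj" (len 5), cursors c1@0 c2@1, authorship .....
After op 3 (move_right): buffer="jhnkj" (len 5), cursors c1@1 c2@2, authorship .....
After op 4 (move_right): buffer="jhnkj" (len 5), cursors c1@2 c2@3, authorship .....
After op 5 (add_cursor(2)): buffer="jhnkj" (len 5), cursors c1@2 c3@2 c2@3, authorship .....
After op 6 (move_left): buffer="jhnkj" (len 5), cursors c1@1 c3@1 c2@2, authorship .....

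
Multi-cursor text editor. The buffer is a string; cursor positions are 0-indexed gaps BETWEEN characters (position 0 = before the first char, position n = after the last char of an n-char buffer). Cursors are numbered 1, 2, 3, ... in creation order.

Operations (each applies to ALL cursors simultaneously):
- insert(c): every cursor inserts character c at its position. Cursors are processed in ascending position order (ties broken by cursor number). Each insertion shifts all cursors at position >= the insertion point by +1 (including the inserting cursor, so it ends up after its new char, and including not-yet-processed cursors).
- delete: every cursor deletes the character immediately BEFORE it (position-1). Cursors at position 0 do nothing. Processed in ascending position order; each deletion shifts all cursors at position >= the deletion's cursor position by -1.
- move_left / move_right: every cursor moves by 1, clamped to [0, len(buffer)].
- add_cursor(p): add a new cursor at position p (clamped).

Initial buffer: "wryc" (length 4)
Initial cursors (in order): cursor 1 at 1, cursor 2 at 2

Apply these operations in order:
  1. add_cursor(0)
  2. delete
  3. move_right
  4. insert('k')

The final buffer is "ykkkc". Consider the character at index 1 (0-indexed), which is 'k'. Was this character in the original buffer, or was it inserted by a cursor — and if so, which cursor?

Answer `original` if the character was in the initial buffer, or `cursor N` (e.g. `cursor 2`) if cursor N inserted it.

After op 1 (add_cursor(0)): buffer="wryc" (len 4), cursors c3@0 c1@1 c2@2, authorship ....
After op 2 (delete): buffer="yc" (len 2), cursors c1@0 c2@0 c3@0, authorship ..
After op 3 (move_right): buffer="yc" (len 2), cursors c1@1 c2@1 c3@1, authorship ..
After op 4 (insert('k')): buffer="ykkkc" (len 5), cursors c1@4 c2@4 c3@4, authorship .123.
Authorship (.=original, N=cursor N): . 1 2 3 .
Index 1: author = 1

Answer: cursor 1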